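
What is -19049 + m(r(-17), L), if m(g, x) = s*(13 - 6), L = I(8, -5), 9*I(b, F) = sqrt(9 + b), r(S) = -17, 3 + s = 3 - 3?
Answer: -19070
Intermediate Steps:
s = -3 (s = -3 + (3 - 3) = -3 + 0 = -3)
I(b, F) = sqrt(9 + b)/9
L = sqrt(17)/9 (L = sqrt(9 + 8)/9 = sqrt(17)/9 ≈ 0.45812)
m(g, x) = -21 (m(g, x) = -3*(13 - 6) = -3*7 = -21)
-19049 + m(r(-17), L) = -19049 - 21 = -19070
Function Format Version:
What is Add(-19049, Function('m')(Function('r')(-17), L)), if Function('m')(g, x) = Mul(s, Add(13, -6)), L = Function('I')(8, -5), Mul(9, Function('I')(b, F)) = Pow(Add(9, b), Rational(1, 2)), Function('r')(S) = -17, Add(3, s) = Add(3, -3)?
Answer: -19070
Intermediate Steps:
s = -3 (s = Add(-3, Add(3, -3)) = Add(-3, 0) = -3)
Function('I')(b, F) = Mul(Rational(1, 9), Pow(Add(9, b), Rational(1, 2)))
L = Mul(Rational(1, 9), Pow(17, Rational(1, 2))) (L = Mul(Rational(1, 9), Pow(Add(9, 8), Rational(1, 2))) = Mul(Rational(1, 9), Pow(17, Rational(1, 2))) ≈ 0.45812)
Function('m')(g, x) = -21 (Function('m')(g, x) = Mul(-3, Add(13, -6)) = Mul(-3, 7) = -21)
Add(-19049, Function('m')(Function('r')(-17), L)) = Add(-19049, -21) = -19070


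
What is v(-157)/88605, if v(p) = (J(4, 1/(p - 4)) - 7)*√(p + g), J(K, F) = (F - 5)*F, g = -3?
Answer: -722564*I*√10/2296730205 ≈ -0.00099487*I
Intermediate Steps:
J(K, F) = F*(-5 + F) (J(K, F) = (-5 + F)*F = F*(-5 + F))
v(p) = √(-3 + p)*(-7 + (-5 + 1/(-4 + p))/(-4 + p)) (v(p) = ((-5 + 1/(p - 4))/(p - 4) - 7)*√(p - 3) = ((-5 + 1/(-4 + p))/(-4 + p) - 7)*√(-3 + p) = (-7 + (-5 + 1/(-4 + p))/(-4 + p))*√(-3 + p) = √(-3 + p)*(-7 + (-5 + 1/(-4 + p))/(-4 + p)))
v(-157)/88605 = (√(-3 - 157)*(21 - 7*(-4 - 157)² - 5*(-157))/(-4 - 157)²)/88605 = (√(-160)*(21 - 7*(-161)² + 785)/(-161)²)*(1/88605) = ((4*I*√10)*(21 - 7*25921 + 785)/25921)*(1/88605) = ((4*I*√10)*(21 - 181447 + 785)/25921)*(1/88605) = ((1/25921)*(4*I*√10)*(-180641))*(1/88605) = -722564*I*√10/25921*(1/88605) = -722564*I*√10/2296730205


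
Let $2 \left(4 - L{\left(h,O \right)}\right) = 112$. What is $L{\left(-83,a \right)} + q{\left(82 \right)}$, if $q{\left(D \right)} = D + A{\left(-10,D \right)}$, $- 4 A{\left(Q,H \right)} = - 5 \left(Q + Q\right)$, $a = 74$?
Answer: $5$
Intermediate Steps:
$A{\left(Q,H \right)} = \frac{5 Q}{2}$ ($A{\left(Q,H \right)} = - \frac{\left(-5\right) \left(Q + Q\right)}{4} = - \frac{\left(-5\right) 2 Q}{4} = - \frac{\left(-10\right) Q}{4} = \frac{5 Q}{2}$)
$q{\left(D \right)} = -25 + D$ ($q{\left(D \right)} = D + \frac{5}{2} \left(-10\right) = D - 25 = -25 + D$)
$L{\left(h,O \right)} = -52$ ($L{\left(h,O \right)} = 4 - 56 = -52$)
$L{\left(-83,a \right)} + q{\left(82 \right)} = -52 + \left(-25 + 82\right) = -52 + 57 = 5$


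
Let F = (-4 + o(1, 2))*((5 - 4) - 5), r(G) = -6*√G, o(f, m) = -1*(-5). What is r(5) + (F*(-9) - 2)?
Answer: 34 - 6*√5 ≈ 20.584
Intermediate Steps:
o(f, m) = 5
F = -4 (F = (-4 + 5)*((5 - 4) - 5) = 1*(1 - 5) = 1*(-4) = -4)
r(5) + (F*(-9) - 2) = -6*√5 + (-4*(-9) - 2) = -6*√5 + (36 - 2) = -6*√5 + 34 = 34 - 6*√5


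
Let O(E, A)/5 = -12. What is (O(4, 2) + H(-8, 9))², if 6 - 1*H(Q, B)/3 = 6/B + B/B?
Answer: 2209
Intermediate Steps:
O(E, A) = -60 (O(E, A) = 5*(-12) = -60)
H(Q, B) = 15 - 18/B (H(Q, B) = 18 - 3*(6/B + B/B) = 18 - 3*(6/B + 1) = 18 - 3*(1 + 6/B) = 18 + (-3 - 18/B) = 15 - 18/B)
(O(4, 2) + H(-8, 9))² = (-60 + (15 - 18/9))² = (-60 + (15 - 18*⅑))² = (-60 + (15 - 2))² = (-60 + 13)² = (-47)² = 2209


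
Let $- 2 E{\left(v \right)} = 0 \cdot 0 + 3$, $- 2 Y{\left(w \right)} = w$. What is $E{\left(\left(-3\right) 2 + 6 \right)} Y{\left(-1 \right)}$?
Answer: $- \frac{3}{4} \approx -0.75$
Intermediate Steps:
$Y{\left(w \right)} = - \frac{w}{2}$
$E{\left(v \right)} = - \frac{3}{2}$ ($E{\left(v \right)} = - \frac{0 \cdot 0 + 3}{2} = - \frac{0 + 3}{2} = \left(- \frac{1}{2}\right) 3 = - \frac{3}{2}$)
$E{\left(\left(-3\right) 2 + 6 \right)} Y{\left(-1 \right)} = - \frac{3 \left(\left(- \frac{1}{2}\right) \left(-1\right)\right)}{2} = \left(- \frac{3}{2}\right) \frac{1}{2} = - \frac{3}{4}$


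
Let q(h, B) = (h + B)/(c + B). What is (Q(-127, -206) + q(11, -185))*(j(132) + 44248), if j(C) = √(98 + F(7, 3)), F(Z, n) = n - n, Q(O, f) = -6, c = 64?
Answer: -24424896/121 - 3864*√2/121 ≈ -2.0190e+5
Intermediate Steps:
F(Z, n) = 0
q(h, B) = (B + h)/(64 + B) (q(h, B) = (h + B)/(64 + B) = (B + h)/(64 + B))
j(C) = 7*√2 (j(C) = √(98 + 0) = √98 = 7*√2)
(Q(-127, -206) + q(11, -185))*(j(132) + 44248) = (-6 + (-185 + 11)/(64 - 185))*(7*√2 + 44248) = (-6 - 174/(-121))*(44248 + 7*√2) = (-6 - 1/121*(-174))*(44248 + 7*√2) = (-6 + 174/121)*(44248 + 7*√2) = -552*(44248 + 7*√2)/121 = -24424896/121 - 3864*√2/121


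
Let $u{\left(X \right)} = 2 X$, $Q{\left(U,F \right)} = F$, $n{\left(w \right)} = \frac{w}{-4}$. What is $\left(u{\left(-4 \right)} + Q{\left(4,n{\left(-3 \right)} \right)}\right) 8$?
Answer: $-58$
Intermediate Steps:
$n{\left(w \right)} = - \frac{w}{4}$ ($n{\left(w \right)} = w \left(- \frac{1}{4}\right) = - \frac{w}{4}$)
$\left(u{\left(-4 \right)} + Q{\left(4,n{\left(-3 \right)} \right)}\right) 8 = \left(2 \left(-4\right) - - \frac{3}{4}\right) 8 = \left(-8 + \frac{3}{4}\right) 8 = \left(- \frac{29}{4}\right) 8 = -58$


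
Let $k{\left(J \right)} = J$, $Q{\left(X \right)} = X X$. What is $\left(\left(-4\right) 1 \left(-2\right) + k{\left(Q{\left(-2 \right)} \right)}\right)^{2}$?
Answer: $144$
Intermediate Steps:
$Q{\left(X \right)} = X^{2}$
$\left(\left(-4\right) 1 \left(-2\right) + k{\left(Q{\left(-2 \right)} \right)}\right)^{2} = \left(\left(-4\right) 1 \left(-2\right) + \left(-2\right)^{2}\right)^{2} = \left(\left(-4\right) \left(-2\right) + 4\right)^{2} = \left(8 + 4\right)^{2} = 12^{2} = 144$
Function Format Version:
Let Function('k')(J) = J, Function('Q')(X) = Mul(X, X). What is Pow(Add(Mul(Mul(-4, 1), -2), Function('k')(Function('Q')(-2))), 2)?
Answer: 144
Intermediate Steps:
Function('Q')(X) = Pow(X, 2)
Pow(Add(Mul(Mul(-4, 1), -2), Function('k')(Function('Q')(-2))), 2) = Pow(Add(Mul(Mul(-4, 1), -2), Pow(-2, 2)), 2) = Pow(Add(Mul(-4, -2), 4), 2) = Pow(Add(8, 4), 2) = Pow(12, 2) = 144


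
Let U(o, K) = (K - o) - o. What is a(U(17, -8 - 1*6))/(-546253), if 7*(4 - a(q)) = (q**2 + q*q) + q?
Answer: 4532/3823771 ≈ 0.0011852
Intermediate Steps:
U(o, K) = K - 2*o
a(q) = 4 - 2*q**2/7 - q/7 (a(q) = 4 - ((q**2 + q*q) + q)/7 = 4 - ((q**2 + q**2) + q)/7 = 4 - (2*q**2 + q)/7 = 4 - (q + 2*q**2)/7 = 4 + (-2*q**2/7 - q/7) = 4 - 2*q**2/7 - q/7)
a(U(17, -8 - 1*6))/(-546253) = (4 - 2*((-8 - 1*6) - 2*17)**2/7 - ((-8 - 1*6) - 2*17)/7)/(-546253) = (4 - 2*((-8 - 6) - 34)**2/7 - ((-8 - 6) - 34)/7)*(-1/546253) = (4 - 2*(-14 - 34)**2/7 - (-14 - 34)/7)*(-1/546253) = (4 - 2/7*(-48)**2 - 1/7*(-48))*(-1/546253) = (4 - 2/7*2304 + 48/7)*(-1/546253) = (4 - 4608/7 + 48/7)*(-1/546253) = -4532/7*(-1/546253) = 4532/3823771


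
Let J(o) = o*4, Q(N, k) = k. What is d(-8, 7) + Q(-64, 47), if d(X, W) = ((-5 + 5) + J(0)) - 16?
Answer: 31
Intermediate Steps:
J(o) = 4*o
d(X, W) = -16 (d(X, W) = ((-5 + 5) + 4*0) - 16 = (0 + 0) - 16 = 0 - 16 = -16)
d(-8, 7) + Q(-64, 47) = -16 + 47 = 31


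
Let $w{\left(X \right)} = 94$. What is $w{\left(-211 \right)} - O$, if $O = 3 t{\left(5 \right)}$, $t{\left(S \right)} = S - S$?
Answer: $94$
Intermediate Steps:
$t{\left(S \right)} = 0$
$O = 0$ ($O = 3 \cdot 0 = 0$)
$w{\left(-211 \right)} - O = 94 - 0 = 94 + 0 = 94$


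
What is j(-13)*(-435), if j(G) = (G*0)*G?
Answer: 0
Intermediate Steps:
j(G) = 0 (j(G) = 0*G = 0)
j(-13)*(-435) = 0*(-435) = 0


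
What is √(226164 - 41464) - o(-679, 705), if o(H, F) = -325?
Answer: 325 + 10*√1847 ≈ 754.77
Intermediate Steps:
√(226164 - 41464) - o(-679, 705) = √(226164 - 41464) - 1*(-325) = √184700 + 325 = 10*√1847 + 325 = 325 + 10*√1847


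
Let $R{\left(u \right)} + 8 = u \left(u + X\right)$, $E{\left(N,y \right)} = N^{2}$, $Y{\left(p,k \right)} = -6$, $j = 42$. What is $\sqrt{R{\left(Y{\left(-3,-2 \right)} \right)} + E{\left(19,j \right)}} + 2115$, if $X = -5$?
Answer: $2115 + \sqrt{419} \approx 2135.5$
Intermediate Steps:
$R{\left(u \right)} = -8 + u \left(-5 + u\right)$ ($R{\left(u \right)} = -8 + u \left(u - 5\right) = -8 + u \left(-5 + u\right)$)
$\sqrt{R{\left(Y{\left(-3,-2 \right)} \right)} + E{\left(19,j \right)}} + 2115 = \sqrt{\left(-8 + \left(-6\right)^{2} - -30\right) + 19^{2}} + 2115 = \sqrt{\left(-8 + 36 + 30\right) + 361} + 2115 = \sqrt{58 + 361} + 2115 = \sqrt{419} + 2115 = 2115 + \sqrt{419}$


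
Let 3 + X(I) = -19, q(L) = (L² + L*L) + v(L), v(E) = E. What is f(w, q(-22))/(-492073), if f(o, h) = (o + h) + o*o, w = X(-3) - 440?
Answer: -213928/492073 ≈ -0.43475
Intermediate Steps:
q(L) = L + 2*L² (q(L) = (L² + L*L) + L = (L² + L²) + L = 2*L² + L = L + 2*L²)
X(I) = -22 (X(I) = -3 - 19 = -22)
w = -462 (w = -22 - 440 = -462)
f(o, h) = h + o + o² (f(o, h) = (h + o) + o² = h + o + o²)
f(w, q(-22))/(-492073) = (-22*(1 + 2*(-22)) - 462 + (-462)²)/(-492073) = (-22*(1 - 44) - 462 + 213444)*(-1/492073) = (-22*(-43) - 462 + 213444)*(-1/492073) = (946 - 462 + 213444)*(-1/492073) = 213928*(-1/492073) = -213928/492073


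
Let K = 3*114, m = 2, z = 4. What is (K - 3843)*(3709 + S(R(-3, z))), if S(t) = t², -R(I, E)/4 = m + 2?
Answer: -13881465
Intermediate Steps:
R(I, E) = -16 (R(I, E) = -4*(2 + 2) = -4*4 = -16)
K = 342
(K - 3843)*(3709 + S(R(-3, z))) = (342 - 3843)*(3709 + (-16)²) = -3501*(3709 + 256) = -3501*3965 = -13881465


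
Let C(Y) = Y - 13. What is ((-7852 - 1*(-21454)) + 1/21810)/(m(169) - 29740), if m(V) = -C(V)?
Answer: -296659621/652031760 ≈ -0.45498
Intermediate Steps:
C(Y) = -13 + Y
m(V) = 13 - V (m(V) = -(-13 + V) = 13 - V)
((-7852 - 1*(-21454)) + 1/21810)/(m(169) - 29740) = ((-7852 - 1*(-21454)) + 1/21810)/((13 - 1*169) - 29740) = ((-7852 + 21454) + 1/21810)/((13 - 169) - 29740) = (13602 + 1/21810)/(-156 - 29740) = (296659621/21810)/(-29896) = (296659621/21810)*(-1/29896) = -296659621/652031760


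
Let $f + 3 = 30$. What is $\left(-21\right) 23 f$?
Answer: $-13041$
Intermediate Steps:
$f = 27$ ($f = -3 + 30 = 27$)
$\left(-21\right) 23 f = \left(-21\right) 23 \cdot 27 = \left(-483\right) 27 = -13041$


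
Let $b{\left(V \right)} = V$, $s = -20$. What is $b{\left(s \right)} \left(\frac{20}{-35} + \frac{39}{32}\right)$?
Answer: $- \frac{725}{56} \approx -12.946$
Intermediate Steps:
$b{\left(s \right)} \left(\frac{20}{-35} + \frac{39}{32}\right) = - 20 \left(\frac{20}{-35} + \frac{39}{32}\right) = - 20 \left(20 \left(- \frac{1}{35}\right) + 39 \cdot \frac{1}{32}\right) = - 20 \left(- \frac{4}{7} + \frac{39}{32}\right) = \left(-20\right) \frac{145}{224} = - \frac{725}{56}$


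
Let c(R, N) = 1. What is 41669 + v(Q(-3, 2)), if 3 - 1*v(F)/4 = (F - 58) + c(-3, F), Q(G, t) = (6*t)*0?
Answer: 41909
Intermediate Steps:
Q(G, t) = 0
v(F) = 240 - 4*F (v(F) = 12 - 4*((F - 58) + 1) = 12 - 4*((-58 + F) + 1) = 12 - 4*(-57 + F) = 12 + (228 - 4*F) = 240 - 4*F)
41669 + v(Q(-3, 2)) = 41669 + (240 - 4*0) = 41669 + (240 + 0) = 41669 + 240 = 41909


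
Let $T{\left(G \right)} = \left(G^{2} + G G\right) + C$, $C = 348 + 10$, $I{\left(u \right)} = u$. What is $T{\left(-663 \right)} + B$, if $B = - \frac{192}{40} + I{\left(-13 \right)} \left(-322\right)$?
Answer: $\frac{4418386}{5} \approx 8.8368 \cdot 10^{5}$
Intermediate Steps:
$C = 358$
$T{\left(G \right)} = 358 + 2 G^{2}$ ($T{\left(G \right)} = \left(G^{2} + G G\right) + 358 = \left(G^{2} + G^{2}\right) + 358 = 2 G^{2} + 358 = 358 + 2 G^{2}$)
$B = \frac{20906}{5}$ ($B = - \frac{192}{40} - -4186 = \left(-192\right) \frac{1}{40} + 4186 = - \frac{24}{5} + 4186 = \frac{20906}{5} \approx 4181.2$)
$T{\left(-663 \right)} + B = \left(358 + 2 \left(-663\right)^{2}\right) + \frac{20906}{5} = \left(358 + 2 \cdot 439569\right) + \frac{20906}{5} = \left(358 + 879138\right) + \frac{20906}{5} = 879496 + \frac{20906}{5} = \frac{4418386}{5}$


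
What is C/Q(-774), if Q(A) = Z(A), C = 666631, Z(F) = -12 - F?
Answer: 666631/762 ≈ 874.84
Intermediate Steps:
Q(A) = -12 - A
C/Q(-774) = 666631/(-12 - 1*(-774)) = 666631/(-12 + 774) = 666631/762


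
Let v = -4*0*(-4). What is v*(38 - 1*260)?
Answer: 0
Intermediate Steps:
v = 0 (v = 0*(-4) = 0)
v*(38 - 1*260) = 0*(38 - 1*260) = 0*(38 - 260) = 0*(-222) = 0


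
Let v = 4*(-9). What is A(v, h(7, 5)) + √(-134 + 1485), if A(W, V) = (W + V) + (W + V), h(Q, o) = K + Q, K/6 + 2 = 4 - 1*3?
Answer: -70 + √1351 ≈ -33.244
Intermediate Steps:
K = -6 (K = -12 + 6*(4 - 1*3) = -12 + 6*(4 - 3) = -12 + 6*1 = -12 + 6 = -6)
h(Q, o) = -6 + Q
v = -36
A(W, V) = 2*V + 2*W (A(W, V) = (V + W) + (V + W) = 2*V + 2*W)
A(v, h(7, 5)) + √(-134 + 1485) = (2*(-6 + 7) + 2*(-36)) + √(-134 + 1485) = (2*1 - 72) + √1351 = (2 - 72) + √1351 = -70 + √1351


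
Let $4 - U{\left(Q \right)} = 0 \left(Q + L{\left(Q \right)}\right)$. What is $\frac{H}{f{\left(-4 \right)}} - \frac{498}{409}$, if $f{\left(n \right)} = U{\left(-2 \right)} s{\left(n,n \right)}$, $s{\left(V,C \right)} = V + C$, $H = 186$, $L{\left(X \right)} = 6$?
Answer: $- \frac{46005}{6544} \approx -7.0301$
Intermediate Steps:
$s{\left(V,C \right)} = C + V$
$U{\left(Q \right)} = 4$ ($U{\left(Q \right)} = 4 - 0 \left(Q + 6\right) = 4 - 0 \left(6 + Q\right) = 4 - 0 = 4 + 0 = 4$)
$f{\left(n \right)} = 8 n$ ($f{\left(n \right)} = 4 \left(n + n\right) = 4 \cdot 2 n = 8 n$)
$\frac{H}{f{\left(-4 \right)}} - \frac{498}{409} = \frac{186}{8 \left(-4\right)} - \frac{498}{409} = \frac{186}{-32} - \frac{498}{409} = 186 \left(- \frac{1}{32}\right) - \frac{498}{409} = - \frac{93}{16} - \frac{498}{409} = - \frac{46005}{6544}$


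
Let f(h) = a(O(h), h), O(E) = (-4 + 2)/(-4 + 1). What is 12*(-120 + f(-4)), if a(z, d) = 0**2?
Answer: -1440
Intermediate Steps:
O(E) = 2/3 (O(E) = -2/(-3) = -2*(-1/3) = 2/3)
a(z, d) = 0
f(h) = 0
12*(-120 + f(-4)) = 12*(-120 + 0) = 12*(-120) = -1440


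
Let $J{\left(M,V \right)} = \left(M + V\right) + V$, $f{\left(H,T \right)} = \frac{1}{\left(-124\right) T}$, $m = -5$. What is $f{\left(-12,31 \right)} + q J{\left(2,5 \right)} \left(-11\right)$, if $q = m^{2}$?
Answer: $- \frac{12685201}{3844} \approx -3300.0$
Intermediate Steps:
$q = 25$ ($q = \left(-5\right)^{2} = 25$)
$f{\left(H,T \right)} = - \frac{1}{124 T}$
$J{\left(M,V \right)} = M + 2 V$
$f{\left(-12,31 \right)} + q J{\left(2,5 \right)} \left(-11\right) = - \frac{1}{124 \cdot 31} + 25 \left(2 + 2 \cdot 5\right) \left(-11\right) = \left(- \frac{1}{124}\right) \frac{1}{31} + 25 \left(2 + 10\right) \left(-11\right) = - \frac{1}{3844} + 25 \cdot 12 \left(-11\right) = - \frac{1}{3844} + 300 \left(-11\right) = - \frac{1}{3844} - 3300 = - \frac{12685201}{3844}$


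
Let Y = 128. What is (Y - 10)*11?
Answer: 1298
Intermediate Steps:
(Y - 10)*11 = (128 - 10)*11 = 118*11 = 1298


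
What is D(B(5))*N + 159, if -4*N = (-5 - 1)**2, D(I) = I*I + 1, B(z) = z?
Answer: -75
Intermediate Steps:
D(I) = 1 + I**2 (D(I) = I**2 + 1 = 1 + I**2)
N = -9 (N = -(-5 - 1)**2/4 = -1/4*(-6)**2 = -1/4*36 = -9)
D(B(5))*N + 159 = (1 + 5**2)*(-9) + 159 = (1 + 25)*(-9) + 159 = 26*(-9) + 159 = -234 + 159 = -75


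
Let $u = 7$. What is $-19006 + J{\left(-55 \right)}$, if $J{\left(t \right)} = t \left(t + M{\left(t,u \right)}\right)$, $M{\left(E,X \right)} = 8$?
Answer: $-16421$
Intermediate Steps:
$J{\left(t \right)} = t \left(8 + t\right)$ ($J{\left(t \right)} = t \left(t + 8\right) = t \left(8 + t\right)$)
$-19006 + J{\left(-55 \right)} = -19006 - 55 \left(8 - 55\right) = -19006 - -2585 = -19006 + 2585 = -16421$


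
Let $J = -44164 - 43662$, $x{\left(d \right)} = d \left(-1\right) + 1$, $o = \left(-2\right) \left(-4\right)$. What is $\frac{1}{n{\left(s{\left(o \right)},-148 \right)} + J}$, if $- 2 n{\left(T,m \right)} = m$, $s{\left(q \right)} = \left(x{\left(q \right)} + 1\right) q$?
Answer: $- \frac{1}{87752} \approx -1.1396 \cdot 10^{-5}$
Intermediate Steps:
$o = 8$
$x{\left(d \right)} = 1 - d$ ($x{\left(d \right)} = - d + 1 = 1 - d$)
$J = -87826$ ($J = -44164 - 43662 = -87826$)
$s{\left(q \right)} = q \left(2 - q\right)$ ($s{\left(q \right)} = \left(\left(1 - q\right) + 1\right) q = \left(2 - q\right) q = q \left(2 - q\right)$)
$n{\left(T,m \right)} = - \frac{m}{2}$
$\frac{1}{n{\left(s{\left(o \right)},-148 \right)} + J} = \frac{1}{\left(- \frac{1}{2}\right) \left(-148\right) - 87826} = \frac{1}{74 - 87826} = \frac{1}{-87752} = - \frac{1}{87752}$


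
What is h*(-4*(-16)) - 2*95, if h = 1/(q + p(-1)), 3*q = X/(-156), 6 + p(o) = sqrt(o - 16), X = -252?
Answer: -781366/3957 - 5408*I*sqrt(17)/3957 ≈ -197.46 - 5.635*I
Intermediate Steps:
p(o) = -6 + sqrt(-16 + o) (p(o) = -6 + sqrt(o - 16) = -6 + sqrt(-16 + o))
q = 7/13 (q = (-252/(-156))/3 = (-252*(-1/156))/3 = (1/3)*(21/13) = 7/13 ≈ 0.53846)
h = 1/(-71/13 + I*sqrt(17)) (h = 1/(7/13 + (-6 + sqrt(-16 - 1))) = 1/(7/13 + (-6 + sqrt(-17))) = 1/(7/13 + (-6 + I*sqrt(17))) = 1/(-71/13 + I*sqrt(17)) ≈ -0.11663 - 0.088047*I)
h*(-4*(-16)) - 2*95 = (-923/7914 - 169*I*sqrt(17)/7914)*(-4*(-16)) - 2*95 = (-923/7914 - 169*I*sqrt(17)/7914)*64 - 190 = (-29536/3957 - 5408*I*sqrt(17)/3957) - 190 = -781366/3957 - 5408*I*sqrt(17)/3957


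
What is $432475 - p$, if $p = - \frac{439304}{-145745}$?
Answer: $\frac{63030629571}{145745} \approx 4.3247 \cdot 10^{5}$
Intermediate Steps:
$p = \frac{439304}{145745}$ ($p = \left(-439304\right) \left(- \frac{1}{145745}\right) = \frac{439304}{145745} \approx 3.0142$)
$432475 - p = 432475 - \frac{439304}{145745} = \frac{63030629571}{145745}$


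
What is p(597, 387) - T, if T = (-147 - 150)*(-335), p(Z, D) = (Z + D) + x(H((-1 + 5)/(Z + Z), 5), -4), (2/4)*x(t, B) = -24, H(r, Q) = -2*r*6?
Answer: -98559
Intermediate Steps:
H(r, Q) = -12*r
x(t, B) = -48 (x(t, B) = 2*(-24) = -48)
p(Z, D) = -48 + D + Z (p(Z, D) = (Z + D) - 48 = (D + Z) - 48 = -48 + D + Z)
T = 99495 (T = -297*(-335) = 99495)
p(597, 387) - T = (-48 + 387 + 597) - 1*99495 = 936 - 99495 = -98559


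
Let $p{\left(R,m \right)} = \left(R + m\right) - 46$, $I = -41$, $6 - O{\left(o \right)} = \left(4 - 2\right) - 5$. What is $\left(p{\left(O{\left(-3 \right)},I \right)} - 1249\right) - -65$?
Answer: $-1262$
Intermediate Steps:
$O{\left(o \right)} = 9$ ($O{\left(o \right)} = 6 - \left(\left(4 - 2\right) - 5\right) = 6 - \left(2 - 5\right) = 6 - -3 = 6 + 3 = 9$)
$p{\left(R,m \right)} = -46 + R + m$
$\left(p{\left(O{\left(-3 \right)},I \right)} - 1249\right) - -65 = \left(\left(-46 + 9 - 41\right) - 1249\right) - -65 = \left(-78 - 1249\right) + 65 = -1327 + 65 = -1262$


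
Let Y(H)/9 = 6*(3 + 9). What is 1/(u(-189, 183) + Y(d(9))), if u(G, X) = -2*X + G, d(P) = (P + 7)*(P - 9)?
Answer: 1/93 ≈ 0.010753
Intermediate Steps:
d(P) = (-9 + P)*(7 + P) (d(P) = (7 + P)*(-9 + P) = (-9 + P)*(7 + P))
u(G, X) = G - 2*X
Y(H) = 648 (Y(H) = 9*(6*(3 + 9)) = 9*(6*12) = 9*72 = 648)
1/(u(-189, 183) + Y(d(9))) = 1/((-189 - 2*183) + 648) = 1/((-189 - 366) + 648) = 1/(-555 + 648) = 1/93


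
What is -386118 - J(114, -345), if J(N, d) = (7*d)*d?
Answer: -1219293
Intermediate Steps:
J(N, d) = 7*d²
-386118 - J(114, -345) = -386118 - 7*(-345)² = -386118 - 7*119025 = -386118 - 1*833175 = -386118 - 833175 = -1219293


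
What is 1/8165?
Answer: 1/8165 ≈ 0.00012247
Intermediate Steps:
1/8165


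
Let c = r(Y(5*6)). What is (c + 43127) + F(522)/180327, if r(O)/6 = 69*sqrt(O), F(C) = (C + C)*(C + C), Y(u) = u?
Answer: 2592684155/60109 + 414*sqrt(30) ≈ 45401.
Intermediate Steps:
F(C) = 4*C**2 (F(C) = (2*C)*(2*C) = 4*C**2)
r(O) = 414*sqrt(O) (r(O) = 6*(69*sqrt(O)) = 414*sqrt(O))
c = 414*sqrt(30) (c = 414*sqrt(5*6) = 414*sqrt(30) ≈ 2267.6)
(c + 43127) + F(522)/180327 = (414*sqrt(30) + 43127) + (4*522**2)/180327 = (43127 + 414*sqrt(30)) + (4*272484)*(1/180327) = (43127 + 414*sqrt(30)) + 1089936*(1/180327) = (43127 + 414*sqrt(30)) + 363312/60109 = 2592684155/60109 + 414*sqrt(30)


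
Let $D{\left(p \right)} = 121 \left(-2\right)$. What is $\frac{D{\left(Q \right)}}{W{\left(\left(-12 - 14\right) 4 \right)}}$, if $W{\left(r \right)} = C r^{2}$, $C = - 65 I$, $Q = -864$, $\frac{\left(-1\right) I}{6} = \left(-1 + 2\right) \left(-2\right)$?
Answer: $\frac{121}{4218240} \approx 2.8685 \cdot 10^{-5}$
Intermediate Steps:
$I = 12$ ($I = - 6 \left(-1 + 2\right) \left(-2\right) = - 6 \cdot 1 \left(-2\right) = \left(-6\right) \left(-2\right) = 12$)
$C = -780$ ($C = \left(-65\right) 12 = -780$)
$D{\left(p \right)} = -242$
$W{\left(r \right)} = - 780 r^{2}$
$\frac{D{\left(Q \right)}}{W{\left(\left(-12 - 14\right) 4 \right)}} = - \frac{242}{\left(-780\right) \left(\left(-12 - 14\right) 4\right)^{2}} = - \frac{242}{\left(-780\right) \left(\left(-26\right) 4\right)^{2}} = - \frac{242}{\left(-780\right) \left(-104\right)^{2}} = - \frac{242}{\left(-780\right) 10816} = - \frac{242}{-8436480} = \left(-242\right) \left(- \frac{1}{8436480}\right) = \frac{121}{4218240}$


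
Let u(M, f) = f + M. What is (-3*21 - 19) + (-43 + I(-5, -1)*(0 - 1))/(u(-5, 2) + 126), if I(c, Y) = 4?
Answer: -10133/123 ≈ -82.382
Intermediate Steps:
u(M, f) = M + f
(-3*21 - 19) + (-43 + I(-5, -1)*(0 - 1))/(u(-5, 2) + 126) = (-3*21 - 19) + (-43 + 4*(0 - 1))/((-5 + 2) + 126) = (-63 - 19) + (-43 + 4*(-1))/(-3 + 126) = -82 + (-43 - 4)/123 = -82 - 47*1/123 = -82 - 47/123 = -10133/123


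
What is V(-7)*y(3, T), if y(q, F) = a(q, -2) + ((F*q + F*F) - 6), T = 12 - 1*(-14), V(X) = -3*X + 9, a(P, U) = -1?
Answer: 22410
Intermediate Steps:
V(X) = 9 - 3*X
T = 26 (T = 12 + 14 = 26)
y(q, F) = -7 + F² + F*q (y(q, F) = -1 + ((F*q + F*F) - 6) = -1 + ((F*q + F²) - 6) = -1 + ((F² + F*q) - 6) = -1 + (-6 + F² + F*q) = -7 + F² + F*q)
V(-7)*y(3, T) = (9 - 3*(-7))*(-7 + 26² + 26*3) = (9 + 21)*(-7 + 676 + 78) = 30*747 = 22410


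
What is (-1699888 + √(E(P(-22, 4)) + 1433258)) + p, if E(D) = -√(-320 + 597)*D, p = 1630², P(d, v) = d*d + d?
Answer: 957012 + √(1433258 - 462*√277) ≈ 9.5821e+5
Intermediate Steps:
P(d, v) = d + d² (P(d, v) = d² + d = d + d²)
p = 2656900
E(D) = -D*√277 (E(D) = -√277*D = -D*√277)
(-1699888 + √(E(P(-22, 4)) + 1433258)) + p = (-1699888 + √(-(-22*(1 - 22))*√277 + 1433258)) + 2656900 = (-1699888 + √(-(-22*(-21))*√277 + 1433258)) + 2656900 = (-1699888 + √(-1*462*√277 + 1433258)) + 2656900 = (-1699888 + √(-462*√277 + 1433258)) + 2656900 = (-1699888 + √(1433258 - 462*√277)) + 2656900 = 957012 + √(1433258 - 462*√277)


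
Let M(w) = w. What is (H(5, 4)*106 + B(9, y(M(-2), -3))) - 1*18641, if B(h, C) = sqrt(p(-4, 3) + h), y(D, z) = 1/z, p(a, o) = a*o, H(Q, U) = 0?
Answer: -18641 + I*sqrt(3) ≈ -18641.0 + 1.732*I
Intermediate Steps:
B(h, C) = sqrt(-12 + h) (B(h, C) = sqrt(-4*3 + h) = sqrt(-12 + h))
(H(5, 4)*106 + B(9, y(M(-2), -3))) - 1*18641 = (0*106 + sqrt(-12 + 9)) - 1*18641 = (0 + sqrt(-3)) - 18641 = (0 + I*sqrt(3)) - 18641 = I*sqrt(3) - 18641 = -18641 + I*sqrt(3)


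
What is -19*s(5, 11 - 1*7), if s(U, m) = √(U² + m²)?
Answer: -19*√41 ≈ -121.66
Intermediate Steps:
-19*s(5, 11 - 1*7) = -19*√(5² + (11 - 1*7)²) = -19*√(25 + (11 - 7)²) = -19*√(25 + 4²) = -19*√(25 + 16) = -19*√41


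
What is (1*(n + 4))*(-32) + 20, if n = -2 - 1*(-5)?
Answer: -204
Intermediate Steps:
n = 3 (n = -2 + 5 = 3)
(1*(n + 4))*(-32) + 20 = (1*(3 + 4))*(-32) + 20 = (1*7)*(-32) + 20 = 7*(-32) + 20 = -224 + 20 = -204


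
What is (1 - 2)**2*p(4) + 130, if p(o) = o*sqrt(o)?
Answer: 138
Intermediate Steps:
p(o) = o**(3/2)
(1 - 2)**2*p(4) + 130 = (1 - 2)**2*4**(3/2) + 130 = (-1)**2*8 + 130 = 1*8 + 130 = 8 + 130 = 138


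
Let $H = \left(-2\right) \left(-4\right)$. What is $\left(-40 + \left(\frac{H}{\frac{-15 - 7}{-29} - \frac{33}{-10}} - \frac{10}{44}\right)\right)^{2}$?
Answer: $\frac{8109903025}{5541316} \approx 1463.5$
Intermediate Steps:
$H = 8$
$\left(-40 + \left(\frac{H}{\frac{-15 - 7}{-29} - \frac{33}{-10}} - \frac{10}{44}\right)\right)^{2} = \left(-40 + \left(\frac{8}{\frac{-15 - 7}{-29} - \frac{33}{-10}} - \frac{10}{44}\right)\right)^{2} = \left(-40 + \left(\frac{8}{\left(-22\right) \left(- \frac{1}{29}\right) - - \frac{33}{10}} - \frac{5}{22}\right)\right)^{2} = \left(-40 - \left(\frac{5}{22} - \frac{8}{\frac{22}{29} + \frac{33}{10}}\right)\right)^{2} = \left(-40 - \left(\frac{5}{22} - \frac{8}{\frac{1177}{290}}\right)\right)^{2} = \left(-40 + \left(8 \cdot \frac{290}{1177} - \frac{5}{22}\right)\right)^{2} = \left(-40 + \left(\frac{2320}{1177} - \frac{5}{22}\right)\right)^{2} = \left(-40 + \frac{4105}{2354}\right)^{2} = \left(- \frac{90055}{2354}\right)^{2} = \frac{8109903025}{5541316}$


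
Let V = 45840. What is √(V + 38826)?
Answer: √84666 ≈ 290.97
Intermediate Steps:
√(V + 38826) = √(45840 + 38826) = √84666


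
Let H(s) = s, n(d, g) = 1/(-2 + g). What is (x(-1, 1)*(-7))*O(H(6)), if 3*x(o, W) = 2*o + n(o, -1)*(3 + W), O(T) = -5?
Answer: -350/9 ≈ -38.889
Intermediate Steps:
x(o, W) = -⅓ - W/9 + 2*o/3 (x(o, W) = (2*o + (3 + W)/(-2 - 1))/3 = (2*o + (3 + W)/(-3))/3 = (2*o - (3 + W)/3)/3 = (2*o + (-1 - W/3))/3 = (-1 + 2*o - W/3)/3 = -⅓ - W/9 + 2*o/3)
(x(-1, 1)*(-7))*O(H(6)) = ((-⅓ - ⅑*1 + (⅔)*(-1))*(-7))*(-5) = ((-⅓ - ⅑ - ⅔)*(-7))*(-5) = -10/9*(-7)*(-5) = (70/9)*(-5) = -350/9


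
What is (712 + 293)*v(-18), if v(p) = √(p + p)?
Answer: 6030*I ≈ 6030.0*I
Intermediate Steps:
v(p) = √2*√p (v(p) = √(2*p) = √2*√p)
(712 + 293)*v(-18) = (712 + 293)*(√2*√(-18)) = 1005*(√2*(3*I*√2)) = 1005*(6*I) = 6030*I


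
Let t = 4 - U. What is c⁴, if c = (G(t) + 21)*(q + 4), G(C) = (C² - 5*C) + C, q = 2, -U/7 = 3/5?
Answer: 4782532419092736/390625 ≈ 1.2243e+10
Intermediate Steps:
U = -21/5 ≈ -4.2000
t = 41/5 (t = 4 - 1*(-21/5) = 4 + 21/5 = 41/5 ≈ 8.2000)
G(C) = C² - 4*C
c = 8316/25 (c = (41*(-4 + 41/5)/5 + 21)*(2 + 4) = ((41/5)*(21/5) + 21)*6 = (861/25 + 21)*6 = (1386/25)*6 = 8316/25 ≈ 332.64)
c⁴ = (8316/25)⁴ = 4782532419092736/390625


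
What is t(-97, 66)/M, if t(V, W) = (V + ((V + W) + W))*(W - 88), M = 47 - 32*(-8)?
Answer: 1364/303 ≈ 4.5016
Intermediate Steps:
M = 303 (M = 47 + 256 = 303)
t(V, W) = (-88 + W)*(2*V + 2*W) (t(V, W) = (V + (V + 2*W))*(-88 + W) = (2*V + 2*W)*(-88 + W) = (-88 + W)*(2*V + 2*W))
t(-97, 66)/M = (-176*(-97) - 176*66 + 2*66² + 2*(-97)*66)/303 = (17072 - 11616 + 2*4356 - 12804)*(1/303) = (17072 - 11616 + 8712 - 12804)*(1/303) = 1364*(1/303) = 1364/303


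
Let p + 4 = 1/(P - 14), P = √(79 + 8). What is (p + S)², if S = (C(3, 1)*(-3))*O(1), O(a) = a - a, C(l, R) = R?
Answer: 202587/11881 + 900*√87/11881 ≈ 17.758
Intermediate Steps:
O(a) = 0
S = 0 (S = (1*(-3))*0 = -3*0 = 0)
P = √87 ≈ 9.3274
p = -4 + 1/(-14 + √87) (p = -4 + 1/(√87 - 14) = -4 + 1/(-14 + √87) ≈ -4.2140)
(p + S)² = ((-450/109 - √87/109) + 0)² = (-450/109 - √87/109)²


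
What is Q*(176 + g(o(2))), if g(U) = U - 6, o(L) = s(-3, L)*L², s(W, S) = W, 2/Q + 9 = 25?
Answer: 79/4 ≈ 19.750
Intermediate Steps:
Q = ⅛ (Q = 2/(-9 + 25) = 2/16 = 2*(1/16) = ⅛ ≈ 0.12500)
o(L) = -3*L²
g(U) = -6 + U
Q*(176 + g(o(2))) = (176 + (-6 - 3*2²))/8 = (176 + (-6 - 3*4))/8 = (176 + (-6 - 12))/8 = (176 - 18)/8 = (⅛)*158 = 79/4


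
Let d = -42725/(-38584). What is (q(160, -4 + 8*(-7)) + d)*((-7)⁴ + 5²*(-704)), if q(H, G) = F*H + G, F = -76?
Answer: 7165625622245/38584 ≈ 1.8571e+8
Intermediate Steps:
d = 42725/38584 (d = -42725*(-1/38584) = 42725/38584 ≈ 1.1073)
q(H, G) = G - 76*H (q(H, G) = -76*H + G = G - 76*H)
(q(160, -4 + 8*(-7)) + d)*((-7)⁴ + 5²*(-704)) = (((-4 + 8*(-7)) - 76*160) + 42725/38584)*((-7)⁴ + 5²*(-704)) = (((-4 - 56) - 12160) + 42725/38584)*(2401 + 25*(-704)) = ((-60 - 12160) + 42725/38584)*(2401 - 17600) = (-12220 + 42725/38584)*(-15199) = -471453755/38584*(-15199) = 7165625622245/38584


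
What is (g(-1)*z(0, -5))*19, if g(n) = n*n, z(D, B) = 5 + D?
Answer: 95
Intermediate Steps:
g(n) = n**2
(g(-1)*z(0, -5))*19 = ((-1)**2*(5 + 0))*19 = (1*5)*19 = 5*19 = 95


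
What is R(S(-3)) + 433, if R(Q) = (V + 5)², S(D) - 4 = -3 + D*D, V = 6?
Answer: 554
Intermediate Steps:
S(D) = 1 + D² (S(D) = 4 + (-3 + D*D) = 4 + (-3 + D²) = 1 + D²)
R(Q) = 121 (R(Q) = (6 + 5)² = 11² = 121)
R(S(-3)) + 433 = 121 + 433 = 554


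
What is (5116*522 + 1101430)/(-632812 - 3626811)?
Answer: -3771982/4259623 ≈ -0.88552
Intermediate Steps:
(5116*522 + 1101430)/(-632812 - 3626811) = (2670552 + 1101430)/(-4259623) = 3771982*(-1/4259623) = -3771982/4259623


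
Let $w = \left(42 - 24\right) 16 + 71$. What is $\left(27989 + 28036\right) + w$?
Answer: $56384$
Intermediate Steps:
$w = 359$ ($w = \left(42 - 24\right) 16 + 71 = 18 \cdot 16 + 71 = 288 + 71 = 359$)
$\left(27989 + 28036\right) + w = \left(27989 + 28036\right) + 359 = 56025 + 359 = 56384$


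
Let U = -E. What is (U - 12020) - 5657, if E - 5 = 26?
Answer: -17708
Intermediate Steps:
E = 31 (E = 5 + 26 = 31)
U = -31 (U = -1*31 = -31)
(U - 12020) - 5657 = (-31 - 12020) - 5657 = -12051 - 5657 = -17708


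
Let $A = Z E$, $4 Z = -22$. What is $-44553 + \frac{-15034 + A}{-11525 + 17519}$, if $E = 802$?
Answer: $- \frac{267070127}{5994} \approx -44556.0$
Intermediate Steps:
$Z = - \frac{11}{2}$ ($Z = \frac{1}{4} \left(-22\right) = - \frac{11}{2} \approx -5.5$)
$A = -4411$ ($A = \left(- \frac{11}{2}\right) 802 = -4411$)
$-44553 + \frac{-15034 + A}{-11525 + 17519} = -44553 + \frac{-15034 - 4411}{-11525 + 17519} = -44553 - \frac{19445}{5994} = - \frac{267070127}{5994}$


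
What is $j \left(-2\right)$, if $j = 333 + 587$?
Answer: $-1840$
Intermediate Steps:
$j = 920$
$j \left(-2\right) = 920 \left(-2\right) = -1840$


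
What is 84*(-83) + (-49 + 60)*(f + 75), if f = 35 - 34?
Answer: -6136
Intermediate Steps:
f = 1
84*(-83) + (-49 + 60)*(f + 75) = 84*(-83) + (-49 + 60)*(1 + 75) = -6972 + 11*76 = -6972 + 836 = -6136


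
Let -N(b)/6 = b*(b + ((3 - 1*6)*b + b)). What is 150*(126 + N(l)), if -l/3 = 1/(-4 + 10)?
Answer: 19125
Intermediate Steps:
l = -½ (l = -3/(-4 + 10) = -3/6 = -3*⅙ = -½ ≈ -0.50000)
N(b) = 6*b² (N(b) = -6*b*(b + ((3 - 1*6)*b + b)) = -6*b*(b + ((3 - 6)*b + b)) = -6*b*(b + (-3*b + b)) = -6*b*(b - 2*b) = -6*b*(-b) = -(-6)*b² = 6*b²)
150*(126 + N(l)) = 150*(126 + 6*(-½)²) = 150*(126 + 6*(¼)) = 150*(126 + 3/2) = 150*(255/2) = 19125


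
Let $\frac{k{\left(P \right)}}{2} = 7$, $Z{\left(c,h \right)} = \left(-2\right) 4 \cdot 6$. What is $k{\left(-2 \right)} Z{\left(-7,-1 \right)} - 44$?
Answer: $-716$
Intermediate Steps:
$Z{\left(c,h \right)} = -48$ ($Z{\left(c,h \right)} = \left(-8\right) 6 = -48$)
$k{\left(P \right)} = 14$ ($k{\left(P \right)} = 2 \cdot 7 = 14$)
$k{\left(-2 \right)} Z{\left(-7,-1 \right)} - 44 = 14 \left(-48\right) - 44 = -672 - 44 = -716$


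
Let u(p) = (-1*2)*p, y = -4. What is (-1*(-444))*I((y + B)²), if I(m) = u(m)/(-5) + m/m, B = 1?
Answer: 10212/5 ≈ 2042.4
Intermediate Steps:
u(p) = -2*p
I(m) = 1 + 2*m/5 (I(m) = -2*m/(-5) + m/m = -2*m*(-⅕) + 1 = 2*m/5 + 1 = 1 + 2*m/5)
(-1*(-444))*I((y + B)²) = (-1*(-444))*(1 + 2*(-4 + 1)²/5) = 444*(1 + (⅖)*(-3)²) = 444*(1 + (⅖)*9) = 444*(1 + 18/5) = 444*(23/5) = 10212/5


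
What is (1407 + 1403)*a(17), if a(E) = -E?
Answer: -47770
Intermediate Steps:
(1407 + 1403)*a(17) = (1407 + 1403)*(-1*17) = 2810*(-17) = -47770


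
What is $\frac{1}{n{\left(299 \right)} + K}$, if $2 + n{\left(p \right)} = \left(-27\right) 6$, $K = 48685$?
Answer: $\frac{1}{48521} \approx 2.061 \cdot 10^{-5}$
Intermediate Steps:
$n{\left(p \right)} = -164$ ($n{\left(p \right)} = -2 - 162 = -164$)
$\frac{1}{n{\left(299 \right)} + K} = \frac{1}{-164 + 48685} = \frac{1}{48521}$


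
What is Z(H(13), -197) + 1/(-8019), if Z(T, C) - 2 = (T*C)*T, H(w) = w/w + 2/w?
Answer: -352731922/1355211 ≈ -260.28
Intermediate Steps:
H(w) = 1 + 2/w
Z(T, C) = 2 + C*T² (Z(T, C) = 2 + (T*C)*T = 2 + (C*T)*T = 2 + C*T²)
Z(H(13), -197) + 1/(-8019) = (2 - 197*(2 + 13)²/169) + 1/(-8019) = (2 - 197*((1/13)*15)²) - 1/8019 = (2 - 197*(15/13)²) - 1/8019 = (2 - 197*225/169) - 1/8019 = (2 - 44325/169) - 1/8019 = -43987/169 - 1/8019 = -352731922/1355211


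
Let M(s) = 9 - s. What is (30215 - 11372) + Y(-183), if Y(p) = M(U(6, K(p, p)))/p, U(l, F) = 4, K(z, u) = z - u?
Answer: 3448264/183 ≈ 18843.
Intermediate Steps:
Y(p) = 5/p (Y(p) = (9 - 1*4)/p = (9 - 4)/p = 5/p)
(30215 - 11372) + Y(-183) = (30215 - 11372) + 5/(-183) = 18843 + 5*(-1/183) = 18843 - 5/183 = 3448264/183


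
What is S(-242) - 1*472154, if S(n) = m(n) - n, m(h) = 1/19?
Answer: -8966327/19 ≈ -4.7191e+5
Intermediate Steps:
m(h) = 1/19
S(n) = 1/19 - n
S(-242) - 1*472154 = (1/19 - 1*(-242)) - 1*472154 = (1/19 + 242) - 472154 = 4599/19 - 472154 = -8966327/19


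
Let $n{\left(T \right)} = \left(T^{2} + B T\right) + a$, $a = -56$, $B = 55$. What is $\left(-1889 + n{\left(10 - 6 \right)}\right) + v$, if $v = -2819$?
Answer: $-4528$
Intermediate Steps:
$n{\left(T \right)} = -56 + T^{2} + 55 T$ ($n{\left(T \right)} = \left(T^{2} + 55 T\right) - 56 = -56 + T^{2} + 55 T$)
$\left(-1889 + n{\left(10 - 6 \right)}\right) + v = \left(-1889 + \left(-56 + \left(10 - 6\right)^{2} + 55 \left(10 - 6\right)\right)\right) - 2819 = \left(-1889 + \left(-56 + 4^{2} + 55 \cdot 4\right)\right) - 2819 = \left(-1889 + \left(-56 + 16 + 220\right)\right) - 2819 = \left(-1889 + 180\right) - 2819 = -1709 - 2819 = -4528$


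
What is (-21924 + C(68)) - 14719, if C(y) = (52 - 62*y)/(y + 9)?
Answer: -2825675/77 ≈ -36697.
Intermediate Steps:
C(y) = (52 - 62*y)/(9 + y)
(-21924 + C(68)) - 14719 = (-21924 + 2*(26 - 31*68)/(9 + 68)) - 14719 = (-21924 + 2*(26 - 2108)/77) - 14719 = (-21924 + 2*(1/77)*(-2082)) - 14719 = (-21924 - 4164/77) - 14719 = -1692312/77 - 14719 = -2825675/77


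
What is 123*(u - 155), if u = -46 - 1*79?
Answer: -34440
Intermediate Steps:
u = -125 (u = -46 - 79 = -125)
123*(u - 155) = 123*(-125 - 155) = 123*(-280) = -34440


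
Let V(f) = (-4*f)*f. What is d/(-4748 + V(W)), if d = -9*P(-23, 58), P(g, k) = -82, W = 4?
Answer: -123/802 ≈ -0.15337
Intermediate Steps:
V(f) = -4*f²
d = 738 (d = -9*(-82) = 738)
d/(-4748 + V(W)) = 738/(-4748 - 4*4²) = 738/(-4748 - 4*16) = 738/(-4748 - 64) = 738/(-4812) = 738*(-1/4812) = -123/802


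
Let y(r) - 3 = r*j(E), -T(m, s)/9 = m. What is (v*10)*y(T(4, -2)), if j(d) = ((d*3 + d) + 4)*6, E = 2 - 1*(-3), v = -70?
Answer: 3626700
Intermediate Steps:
T(m, s) = -9*m
E = 5 (E = 2 + 3 = 5)
j(d) = 24 + 24*d (j(d) = ((3*d + d) + 4)*6 = (4*d + 4)*6 = (4 + 4*d)*6 = 24 + 24*d)
y(r) = 3 + 144*r (y(r) = 3 + r*(24 + 24*5) = 3 + r*(24 + 120) = 3 + r*144 = 3 + 144*r)
(v*10)*y(T(4, -2)) = (-70*10)*(3 + 144*(-9*4)) = -700*(3 + 144*(-36)) = -700*(3 - 5184) = -700*(-5181) = 3626700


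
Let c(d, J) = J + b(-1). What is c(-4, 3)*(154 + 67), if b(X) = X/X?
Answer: 884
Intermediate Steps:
b(X) = 1
c(d, J) = 1 + J (c(d, J) = J + 1 = 1 + J)
c(-4, 3)*(154 + 67) = (1 + 3)*(154 + 67) = 4*221 = 884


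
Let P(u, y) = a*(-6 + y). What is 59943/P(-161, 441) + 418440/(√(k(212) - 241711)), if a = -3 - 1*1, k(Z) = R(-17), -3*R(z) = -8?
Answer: -689/20 - 83688*I*√87015/29005 ≈ -34.45 - 851.11*I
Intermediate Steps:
R(z) = 8/3 (R(z) = -⅓*(-8) = 8/3)
k(Z) = 8/3
a = -4 (a = -3 - 1 = -4)
P(u, y) = 24 - 4*y (P(u, y) = -4*(-6 + y) = 24 - 4*y)
59943/P(-161, 441) + 418440/(√(k(212) - 241711)) = 59943/(24 - 4*441) + 418440/(√(8/3 - 241711)) = 59943/(24 - 1764) + 418440/(√(-725125/3)) = 59943/(-1740) + 418440/((5*I*√87015/3)) = 59943*(-1/1740) + 418440*(-I*√87015/145025) = -689/20 - 83688*I*√87015/29005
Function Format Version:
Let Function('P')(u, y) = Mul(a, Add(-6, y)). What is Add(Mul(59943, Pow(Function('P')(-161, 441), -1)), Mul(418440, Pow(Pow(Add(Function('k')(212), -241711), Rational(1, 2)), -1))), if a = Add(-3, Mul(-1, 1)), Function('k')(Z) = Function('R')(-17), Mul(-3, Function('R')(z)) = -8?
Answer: Add(Rational(-689, 20), Mul(Rational(-83688, 29005), I, Pow(87015, Rational(1, 2)))) ≈ Add(-34.450, Mul(-851.11, I))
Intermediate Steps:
Function('R')(z) = Rational(8, 3) (Function('R')(z) = Mul(Rational(-1, 3), -8) = Rational(8, 3))
Function('k')(Z) = Rational(8, 3)
a = -4 (a = Add(-3, -1) = -4)
Function('P')(u, y) = Add(24, Mul(-4, y)) (Function('P')(u, y) = Mul(-4, Add(-6, y)) = Add(24, Mul(-4, y)))
Add(Mul(59943, Pow(Function('P')(-161, 441), -1)), Mul(418440, Pow(Pow(Add(Function('k')(212), -241711), Rational(1, 2)), -1))) = Add(Mul(59943, Pow(Add(24, Mul(-4, 441)), -1)), Mul(418440, Pow(Pow(Add(Rational(8, 3), -241711), Rational(1, 2)), -1))) = Add(Mul(59943, Pow(Add(24, -1764), -1)), Mul(418440, Pow(Pow(Rational(-725125, 3), Rational(1, 2)), -1))) = Add(Mul(59943, Pow(-1740, -1)), Mul(418440, Pow(Mul(Rational(5, 3), I, Pow(87015, Rational(1, 2))), -1))) = Add(Mul(59943, Rational(-1, 1740)), Mul(418440, Mul(Rational(-1, 145025), I, Pow(87015, Rational(1, 2))))) = Add(Rational(-689, 20), Mul(Rational(-83688, 29005), I, Pow(87015, Rational(1, 2))))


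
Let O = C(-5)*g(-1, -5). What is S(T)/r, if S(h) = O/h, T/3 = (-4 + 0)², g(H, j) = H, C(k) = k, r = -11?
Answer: -5/528 ≈ -0.0094697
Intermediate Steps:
T = 48 (T = 3*(-4 + 0)² = 3*(-4)² = 3*16 = 48)
O = 5 (O = -5*(-1) = 5)
S(h) = 5/h
S(T)/r = (5/48)/(-11) = -5/(11*48) = -1/11*5/48 = -5/528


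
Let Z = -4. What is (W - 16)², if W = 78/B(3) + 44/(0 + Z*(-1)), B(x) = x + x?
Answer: 64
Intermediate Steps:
B(x) = 2*x
W = 24 (W = 78/((2*3)) + 44/(0 - 4*(-1)) = 78/6 + 44/(0 + 4) = 78*(⅙) + 44/4 = 13 + 44*(¼) = 13 + 11 = 24)
(W - 16)² = (24 - 16)² = 8² = 64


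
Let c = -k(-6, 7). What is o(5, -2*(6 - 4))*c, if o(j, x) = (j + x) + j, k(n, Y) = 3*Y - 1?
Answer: -120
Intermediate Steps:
k(n, Y) = -1 + 3*Y
o(j, x) = x + 2*j
c = -20 (c = -(-1 + 3*7) = -(-1 + 21) = -1*20 = -20)
o(5, -2*(6 - 4))*c = (-2*(6 - 4) + 2*5)*(-20) = (-2*2 + 10)*(-20) = (-4 + 10)*(-20) = 6*(-20) = -120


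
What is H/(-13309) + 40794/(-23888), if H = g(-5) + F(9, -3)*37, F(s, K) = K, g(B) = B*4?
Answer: -269899009/158962696 ≈ -1.6979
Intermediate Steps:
g(B) = 4*B
H = -131 (H = 4*(-5) - 3*37 = -20 - 111 = -131)
H/(-13309) + 40794/(-23888) = -131/(-13309) + 40794/(-23888) = -131*(-1/13309) + 40794*(-1/23888) = 131/13309 - 20397/11944 = -269899009/158962696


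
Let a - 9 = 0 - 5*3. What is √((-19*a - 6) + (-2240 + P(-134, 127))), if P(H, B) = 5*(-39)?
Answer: I*√2327 ≈ 48.239*I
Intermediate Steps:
P(H, B) = -195
a = -6 (a = 9 + (0 - 5*3) = 9 + (0 - 15) = 9 - 15 = -6)
√((-19*a - 6) + (-2240 + P(-134, 127))) = √((-19*(-6) - 6) + (-2240 - 195)) = √((114 - 6) - 2435) = √(108 - 2435) = √(-2327) = I*√2327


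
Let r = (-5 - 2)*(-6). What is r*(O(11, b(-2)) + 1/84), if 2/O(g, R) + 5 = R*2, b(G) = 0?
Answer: -163/10 ≈ -16.300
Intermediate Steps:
O(g, R) = 2/(-5 + 2*R) (O(g, R) = 2/(-5 + R*2) = 2/(-5 + 2*R))
r = 42 (r = -7*(-6) = 42)
r*(O(11, b(-2)) + 1/84) = 42*(2/(-5 + 2*0) + 1/84) = 42*(2/(-5 + 0) + 1/84) = 42*(2/(-5) + 1/84) = 42*(2*(-⅕) + 1/84) = 42*(-⅖ + 1/84) = 42*(-163/420) = -163/10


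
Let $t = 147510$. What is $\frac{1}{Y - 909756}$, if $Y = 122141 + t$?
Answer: $- \frac{1}{640105} \approx -1.5622 \cdot 10^{-6}$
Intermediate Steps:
$Y = 269651$ ($Y = 122141 + 147510 = 269651$)
$\frac{1}{Y - 909756} = \frac{1}{269651 - 909756} = \frac{1}{-640105} = - \frac{1}{640105}$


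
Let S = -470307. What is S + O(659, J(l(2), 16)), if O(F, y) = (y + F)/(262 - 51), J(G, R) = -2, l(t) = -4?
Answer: -99234120/211 ≈ -4.7030e+5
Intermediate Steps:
O(F, y) = F/211 + y/211 (O(F, y) = (F + y)/211 = (F + y)*(1/211) = F/211 + y/211)
S + O(659, J(l(2), 16)) = -470307 + ((1/211)*659 + (1/211)*(-2)) = -470307 + (659/211 - 2/211) = -470307 + 657/211 = -99234120/211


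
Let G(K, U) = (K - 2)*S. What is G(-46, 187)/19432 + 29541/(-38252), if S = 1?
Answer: -71984601/92914108 ≈ -0.77474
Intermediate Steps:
G(K, U) = -2 + K (G(K, U) = (K - 2)*1 = (-2 + K)*1 = -2 + K)
G(-46, 187)/19432 + 29541/(-38252) = (-2 - 46)/19432 + 29541/(-38252) = -48*1/19432 + 29541*(-1/38252) = -6/2429 - 29541/38252 = -71984601/92914108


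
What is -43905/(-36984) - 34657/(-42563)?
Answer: 1050161001/524716664 ≈ 2.0014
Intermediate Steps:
-43905/(-36984) - 34657/(-42563) = -43905*(-1/36984) - 34657*(-1/42563) = 14635/12328 + 34657/42563 = 1050161001/524716664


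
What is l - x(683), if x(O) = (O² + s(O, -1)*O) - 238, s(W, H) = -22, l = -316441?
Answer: -767666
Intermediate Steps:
x(O) = -238 + O² - 22*O (x(O) = (O² - 22*O) - 238 = -238 + O² - 22*O)
l - x(683) = -316441 - (-238 + 683² - 22*683) = -316441 - (-238 + 466489 - 15026) = -316441 - 1*451225 = -316441 - 451225 = -767666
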